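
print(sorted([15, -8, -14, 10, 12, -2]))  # [-14, -8, -2, 10, 12, 15]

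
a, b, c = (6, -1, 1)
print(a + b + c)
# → 6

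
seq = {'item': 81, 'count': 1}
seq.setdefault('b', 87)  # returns 87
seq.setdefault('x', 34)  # 34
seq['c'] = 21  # {'item': 81, 'count': 1, 'b': 87, 'x': 34, 'c': 21}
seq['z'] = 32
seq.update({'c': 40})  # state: {'item': 81, 'count': 1, 'b': 87, 'x': 34, 'c': 40, 'z': 32}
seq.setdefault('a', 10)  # 10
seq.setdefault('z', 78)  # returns 32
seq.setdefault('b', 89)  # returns 87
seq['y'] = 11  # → {'item': 81, 'count': 1, 'b': 87, 'x': 34, 'c': 40, 'z': 32, 'a': 10, 'y': 11}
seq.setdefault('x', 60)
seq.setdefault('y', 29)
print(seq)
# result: {'item': 81, 'count': 1, 'b': 87, 'x': 34, 'c': 40, 'z': 32, 'a': 10, 'y': 11}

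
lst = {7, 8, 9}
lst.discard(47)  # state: {7, 8, 9}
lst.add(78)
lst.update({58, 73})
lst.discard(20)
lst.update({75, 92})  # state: {7, 8, 9, 58, 73, 75, 78, 92}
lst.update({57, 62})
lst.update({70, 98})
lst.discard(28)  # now {7, 8, 9, 57, 58, 62, 70, 73, 75, 78, 92, 98}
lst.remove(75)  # {7, 8, 9, 57, 58, 62, 70, 73, 78, 92, 98}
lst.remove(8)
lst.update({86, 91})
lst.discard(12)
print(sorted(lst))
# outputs [7, 9, 57, 58, 62, 70, 73, 78, 86, 91, 92, 98]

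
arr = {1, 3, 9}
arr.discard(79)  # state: {1, 3, 9}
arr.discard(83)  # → {1, 3, 9}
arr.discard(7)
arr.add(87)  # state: {1, 3, 9, 87}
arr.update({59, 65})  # {1, 3, 9, 59, 65, 87}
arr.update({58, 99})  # {1, 3, 9, 58, 59, 65, 87, 99}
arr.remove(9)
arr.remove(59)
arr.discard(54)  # {1, 3, 58, 65, 87, 99}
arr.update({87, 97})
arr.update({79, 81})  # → {1, 3, 58, 65, 79, 81, 87, 97, 99}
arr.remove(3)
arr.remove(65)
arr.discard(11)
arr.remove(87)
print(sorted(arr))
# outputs [1, 58, 79, 81, 97, 99]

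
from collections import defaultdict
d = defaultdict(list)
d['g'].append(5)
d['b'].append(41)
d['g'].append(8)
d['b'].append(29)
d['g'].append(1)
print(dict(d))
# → {'g': [5, 8, 1], 'b': [41, 29]}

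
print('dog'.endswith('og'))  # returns True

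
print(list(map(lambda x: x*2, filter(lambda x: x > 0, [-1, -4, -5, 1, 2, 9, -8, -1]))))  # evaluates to [2, 4, 18]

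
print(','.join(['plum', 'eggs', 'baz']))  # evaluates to plum,eggs,baz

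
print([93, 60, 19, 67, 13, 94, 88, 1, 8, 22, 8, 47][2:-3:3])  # [19, 94, 8]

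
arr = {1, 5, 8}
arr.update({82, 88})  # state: {1, 5, 8, 82, 88}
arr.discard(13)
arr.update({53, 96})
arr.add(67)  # {1, 5, 8, 53, 67, 82, 88, 96}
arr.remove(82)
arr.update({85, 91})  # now {1, 5, 8, 53, 67, 85, 88, 91, 96}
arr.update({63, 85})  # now {1, 5, 8, 53, 63, 67, 85, 88, 91, 96}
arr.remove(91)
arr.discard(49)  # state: {1, 5, 8, 53, 63, 67, 85, 88, 96}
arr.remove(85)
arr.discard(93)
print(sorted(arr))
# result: [1, 5, 8, 53, 63, 67, 88, 96]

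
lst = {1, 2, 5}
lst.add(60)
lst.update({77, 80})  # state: {1, 2, 5, 60, 77, 80}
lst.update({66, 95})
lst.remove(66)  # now {1, 2, 5, 60, 77, 80, 95}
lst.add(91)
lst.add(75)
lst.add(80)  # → {1, 2, 5, 60, 75, 77, 80, 91, 95}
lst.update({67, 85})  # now {1, 2, 5, 60, 67, 75, 77, 80, 85, 91, 95}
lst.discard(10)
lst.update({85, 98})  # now {1, 2, 5, 60, 67, 75, 77, 80, 85, 91, 95, 98}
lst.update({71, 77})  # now {1, 2, 5, 60, 67, 71, 75, 77, 80, 85, 91, 95, 98}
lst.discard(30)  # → {1, 2, 5, 60, 67, 71, 75, 77, 80, 85, 91, 95, 98}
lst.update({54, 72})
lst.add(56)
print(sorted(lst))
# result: [1, 2, 5, 54, 56, 60, 67, 71, 72, 75, 77, 80, 85, 91, 95, 98]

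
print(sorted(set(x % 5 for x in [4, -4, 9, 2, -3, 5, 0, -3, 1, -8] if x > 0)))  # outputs [0, 1, 2, 4]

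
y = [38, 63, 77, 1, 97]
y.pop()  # 97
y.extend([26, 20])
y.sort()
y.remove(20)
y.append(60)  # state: [1, 26, 38, 63, 77, 60]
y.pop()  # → 60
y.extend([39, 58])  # [1, 26, 38, 63, 77, 39, 58]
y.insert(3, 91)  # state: [1, 26, 38, 91, 63, 77, 39, 58]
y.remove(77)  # [1, 26, 38, 91, 63, 39, 58]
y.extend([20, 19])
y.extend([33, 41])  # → [1, 26, 38, 91, 63, 39, 58, 20, 19, 33, 41]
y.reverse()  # [41, 33, 19, 20, 58, 39, 63, 91, 38, 26, 1]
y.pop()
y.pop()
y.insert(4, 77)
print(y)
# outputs [41, 33, 19, 20, 77, 58, 39, 63, 91, 38]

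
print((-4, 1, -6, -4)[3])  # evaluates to -4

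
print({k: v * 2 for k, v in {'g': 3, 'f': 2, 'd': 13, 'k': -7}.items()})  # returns {'g': 6, 'f': 4, 'd': 26, 'k': -14}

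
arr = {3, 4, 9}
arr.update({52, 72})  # {3, 4, 9, 52, 72}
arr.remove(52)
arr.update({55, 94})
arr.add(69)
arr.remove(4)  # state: {3, 9, 55, 69, 72, 94}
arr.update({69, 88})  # {3, 9, 55, 69, 72, 88, 94}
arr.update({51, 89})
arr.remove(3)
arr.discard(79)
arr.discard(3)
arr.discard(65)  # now {9, 51, 55, 69, 72, 88, 89, 94}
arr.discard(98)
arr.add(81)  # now {9, 51, 55, 69, 72, 81, 88, 89, 94}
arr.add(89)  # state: {9, 51, 55, 69, 72, 81, 88, 89, 94}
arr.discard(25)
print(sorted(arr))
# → [9, 51, 55, 69, 72, 81, 88, 89, 94]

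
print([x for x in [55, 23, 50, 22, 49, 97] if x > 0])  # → [55, 23, 50, 22, 49, 97]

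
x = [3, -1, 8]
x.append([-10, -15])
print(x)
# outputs [3, -1, 8, [-10, -15]]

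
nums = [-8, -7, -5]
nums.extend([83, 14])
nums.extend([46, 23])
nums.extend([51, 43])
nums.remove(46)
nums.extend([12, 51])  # [-8, -7, -5, 83, 14, 23, 51, 43, 12, 51]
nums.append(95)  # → [-8, -7, -5, 83, 14, 23, 51, 43, 12, 51, 95]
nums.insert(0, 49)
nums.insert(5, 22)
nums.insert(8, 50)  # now [49, -8, -7, -5, 83, 22, 14, 23, 50, 51, 43, 12, 51, 95]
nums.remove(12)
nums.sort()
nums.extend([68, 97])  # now [-8, -7, -5, 14, 22, 23, 43, 49, 50, 51, 51, 83, 95, 68, 97]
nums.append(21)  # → [-8, -7, -5, 14, 22, 23, 43, 49, 50, 51, 51, 83, 95, 68, 97, 21]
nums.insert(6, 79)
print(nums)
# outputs [-8, -7, -5, 14, 22, 23, 79, 43, 49, 50, 51, 51, 83, 95, 68, 97, 21]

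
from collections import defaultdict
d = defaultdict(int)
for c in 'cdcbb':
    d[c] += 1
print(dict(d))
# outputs {'c': 2, 'd': 1, 'b': 2}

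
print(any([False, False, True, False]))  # True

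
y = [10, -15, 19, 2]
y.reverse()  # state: [2, 19, -15, 10]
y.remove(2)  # [19, -15, 10]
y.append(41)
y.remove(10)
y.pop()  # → 41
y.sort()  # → [-15, 19]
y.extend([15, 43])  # [-15, 19, 15, 43]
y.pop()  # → 43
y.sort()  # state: [-15, 15, 19]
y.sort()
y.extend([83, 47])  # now [-15, 15, 19, 83, 47]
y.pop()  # 47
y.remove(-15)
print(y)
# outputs [15, 19, 83]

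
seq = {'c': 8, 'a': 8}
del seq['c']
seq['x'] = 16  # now {'a': 8, 'x': 16}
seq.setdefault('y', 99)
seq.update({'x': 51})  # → {'a': 8, 'x': 51, 'y': 99}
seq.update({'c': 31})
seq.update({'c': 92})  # {'a': 8, 'x': 51, 'y': 99, 'c': 92}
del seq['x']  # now {'a': 8, 'y': 99, 'c': 92}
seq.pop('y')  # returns 99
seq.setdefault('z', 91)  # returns 91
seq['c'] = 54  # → {'a': 8, 'c': 54, 'z': 91}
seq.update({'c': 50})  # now {'a': 8, 'c': 50, 'z': 91}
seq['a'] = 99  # {'a': 99, 'c': 50, 'z': 91}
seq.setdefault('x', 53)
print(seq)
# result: {'a': 99, 'c': 50, 'z': 91, 'x': 53}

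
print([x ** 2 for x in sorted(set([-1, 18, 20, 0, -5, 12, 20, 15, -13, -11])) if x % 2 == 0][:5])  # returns [0, 144, 324, 400]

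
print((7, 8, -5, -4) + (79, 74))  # (7, 8, -5, -4, 79, 74)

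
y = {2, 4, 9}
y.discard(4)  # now {2, 9}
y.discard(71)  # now {2, 9}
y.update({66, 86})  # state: {2, 9, 66, 86}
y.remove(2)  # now {9, 66, 86}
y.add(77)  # {9, 66, 77, 86}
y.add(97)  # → {9, 66, 77, 86, 97}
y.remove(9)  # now {66, 77, 86, 97}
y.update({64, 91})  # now {64, 66, 77, 86, 91, 97}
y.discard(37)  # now {64, 66, 77, 86, 91, 97}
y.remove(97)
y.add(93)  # {64, 66, 77, 86, 91, 93}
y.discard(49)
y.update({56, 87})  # {56, 64, 66, 77, 86, 87, 91, 93}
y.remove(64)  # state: {56, 66, 77, 86, 87, 91, 93}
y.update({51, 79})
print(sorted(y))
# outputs [51, 56, 66, 77, 79, 86, 87, 91, 93]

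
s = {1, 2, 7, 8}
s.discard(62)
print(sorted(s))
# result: [1, 2, 7, 8]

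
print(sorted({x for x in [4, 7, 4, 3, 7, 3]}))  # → [3, 4, 7]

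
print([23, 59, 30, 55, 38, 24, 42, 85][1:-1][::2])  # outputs [59, 55, 24]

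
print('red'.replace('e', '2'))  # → r2d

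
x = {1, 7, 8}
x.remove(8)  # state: {1, 7}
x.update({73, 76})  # {1, 7, 73, 76}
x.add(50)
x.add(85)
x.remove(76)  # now {1, 7, 50, 73, 85}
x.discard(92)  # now {1, 7, 50, 73, 85}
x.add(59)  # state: {1, 7, 50, 59, 73, 85}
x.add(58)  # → {1, 7, 50, 58, 59, 73, 85}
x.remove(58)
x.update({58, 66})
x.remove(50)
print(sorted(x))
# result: [1, 7, 58, 59, 66, 73, 85]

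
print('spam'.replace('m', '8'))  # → spa8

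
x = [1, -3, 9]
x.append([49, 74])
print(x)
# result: [1, -3, 9, [49, 74]]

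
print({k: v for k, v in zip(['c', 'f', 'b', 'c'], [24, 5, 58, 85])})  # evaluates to {'c': 85, 'f': 5, 'b': 58}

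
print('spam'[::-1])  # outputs maps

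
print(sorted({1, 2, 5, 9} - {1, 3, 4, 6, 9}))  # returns [2, 5]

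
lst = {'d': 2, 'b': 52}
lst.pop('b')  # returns 52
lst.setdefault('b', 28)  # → 28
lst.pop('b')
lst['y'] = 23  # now {'d': 2, 'y': 23}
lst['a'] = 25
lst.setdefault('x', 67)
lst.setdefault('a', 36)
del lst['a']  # {'d': 2, 'y': 23, 'x': 67}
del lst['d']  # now {'y': 23, 'x': 67}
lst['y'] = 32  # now {'y': 32, 'x': 67}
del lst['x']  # {'y': 32}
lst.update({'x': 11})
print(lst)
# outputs {'y': 32, 'x': 11}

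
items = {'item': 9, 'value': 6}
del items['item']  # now {'value': 6}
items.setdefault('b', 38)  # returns 38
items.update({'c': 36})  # {'value': 6, 'b': 38, 'c': 36}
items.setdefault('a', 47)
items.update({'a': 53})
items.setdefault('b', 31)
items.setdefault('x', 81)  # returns 81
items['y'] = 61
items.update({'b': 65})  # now {'value': 6, 'b': 65, 'c': 36, 'a': 53, 'x': 81, 'y': 61}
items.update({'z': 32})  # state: {'value': 6, 'b': 65, 'c': 36, 'a': 53, 'x': 81, 'y': 61, 'z': 32}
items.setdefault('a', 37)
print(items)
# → {'value': 6, 'b': 65, 'c': 36, 'a': 53, 'x': 81, 'y': 61, 'z': 32}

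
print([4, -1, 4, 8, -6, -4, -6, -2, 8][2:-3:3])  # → [4, -4]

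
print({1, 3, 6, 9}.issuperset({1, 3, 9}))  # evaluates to True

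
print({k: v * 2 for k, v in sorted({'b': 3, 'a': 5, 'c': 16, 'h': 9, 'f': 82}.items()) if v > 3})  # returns {'a': 10, 'c': 32, 'f': 164, 'h': 18}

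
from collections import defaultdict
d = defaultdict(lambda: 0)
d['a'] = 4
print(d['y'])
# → 0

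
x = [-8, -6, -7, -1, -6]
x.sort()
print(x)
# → [-8, -7, -6, -6, -1]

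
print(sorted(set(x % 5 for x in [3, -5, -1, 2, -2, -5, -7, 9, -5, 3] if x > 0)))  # [2, 3, 4]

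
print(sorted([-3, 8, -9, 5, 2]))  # [-9, -3, 2, 5, 8]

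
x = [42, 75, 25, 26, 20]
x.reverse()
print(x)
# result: [20, 26, 25, 75, 42]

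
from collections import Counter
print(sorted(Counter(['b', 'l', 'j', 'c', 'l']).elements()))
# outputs ['b', 'c', 'j', 'l', 'l']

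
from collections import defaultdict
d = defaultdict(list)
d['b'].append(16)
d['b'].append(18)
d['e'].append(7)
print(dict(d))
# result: {'b': [16, 18], 'e': [7]}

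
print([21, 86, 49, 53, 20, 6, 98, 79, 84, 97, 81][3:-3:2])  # [53, 6, 79]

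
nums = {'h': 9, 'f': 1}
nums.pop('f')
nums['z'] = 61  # {'h': 9, 'z': 61}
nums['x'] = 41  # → {'h': 9, 'z': 61, 'x': 41}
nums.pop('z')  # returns 61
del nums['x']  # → {'h': 9}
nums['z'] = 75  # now {'h': 9, 'z': 75}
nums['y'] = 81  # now {'h': 9, 'z': 75, 'y': 81}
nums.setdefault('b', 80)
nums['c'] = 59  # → {'h': 9, 'z': 75, 'y': 81, 'b': 80, 'c': 59}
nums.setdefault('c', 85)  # 59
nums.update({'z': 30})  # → {'h': 9, 'z': 30, 'y': 81, 'b': 80, 'c': 59}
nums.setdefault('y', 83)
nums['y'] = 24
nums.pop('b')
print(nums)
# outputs {'h': 9, 'z': 30, 'y': 24, 'c': 59}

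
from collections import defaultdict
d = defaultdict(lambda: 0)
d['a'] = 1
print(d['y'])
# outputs 0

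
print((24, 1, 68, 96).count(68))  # 1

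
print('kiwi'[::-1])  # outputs iwik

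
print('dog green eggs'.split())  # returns ['dog', 'green', 'eggs']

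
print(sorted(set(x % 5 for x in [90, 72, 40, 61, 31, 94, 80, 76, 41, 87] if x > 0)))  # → [0, 1, 2, 4]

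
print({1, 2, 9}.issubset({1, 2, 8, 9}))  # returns True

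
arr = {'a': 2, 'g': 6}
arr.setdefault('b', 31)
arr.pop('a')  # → 2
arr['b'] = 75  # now {'g': 6, 'b': 75}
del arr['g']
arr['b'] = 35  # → {'b': 35}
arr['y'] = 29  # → {'b': 35, 'y': 29}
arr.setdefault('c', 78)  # 78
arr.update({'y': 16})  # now {'b': 35, 'y': 16, 'c': 78}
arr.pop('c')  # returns 78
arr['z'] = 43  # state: {'b': 35, 'y': 16, 'z': 43}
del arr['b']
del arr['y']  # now {'z': 43}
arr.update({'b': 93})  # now {'z': 43, 'b': 93}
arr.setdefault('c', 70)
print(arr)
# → {'z': 43, 'b': 93, 'c': 70}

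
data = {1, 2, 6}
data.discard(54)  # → {1, 2, 6}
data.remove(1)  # {2, 6}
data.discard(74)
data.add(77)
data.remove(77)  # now {2, 6}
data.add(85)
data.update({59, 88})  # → {2, 6, 59, 85, 88}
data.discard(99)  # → {2, 6, 59, 85, 88}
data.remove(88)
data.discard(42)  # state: {2, 6, 59, 85}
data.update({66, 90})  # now {2, 6, 59, 66, 85, 90}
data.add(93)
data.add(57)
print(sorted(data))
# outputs [2, 6, 57, 59, 66, 85, 90, 93]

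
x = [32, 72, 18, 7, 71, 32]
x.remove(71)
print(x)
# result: [32, 72, 18, 7, 32]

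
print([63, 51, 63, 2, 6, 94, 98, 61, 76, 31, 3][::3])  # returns [63, 2, 98, 31]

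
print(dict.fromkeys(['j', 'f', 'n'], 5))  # {'j': 5, 'f': 5, 'n': 5}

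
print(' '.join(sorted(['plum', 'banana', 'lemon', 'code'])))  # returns banana code lemon plum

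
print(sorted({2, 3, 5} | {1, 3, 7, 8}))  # [1, 2, 3, 5, 7, 8]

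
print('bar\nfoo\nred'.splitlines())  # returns ['bar', 'foo', 'red']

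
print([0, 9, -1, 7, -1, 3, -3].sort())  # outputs None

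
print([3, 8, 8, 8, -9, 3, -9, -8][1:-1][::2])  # [8, 8, 3]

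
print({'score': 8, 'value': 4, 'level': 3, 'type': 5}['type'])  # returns 5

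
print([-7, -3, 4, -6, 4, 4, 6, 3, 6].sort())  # None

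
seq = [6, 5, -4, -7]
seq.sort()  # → [-7, -4, 5, 6]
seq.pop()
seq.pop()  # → 5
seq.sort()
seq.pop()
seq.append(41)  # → [-7, 41]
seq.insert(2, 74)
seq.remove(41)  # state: [-7, 74]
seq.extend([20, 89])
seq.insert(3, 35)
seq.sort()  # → [-7, 20, 35, 74, 89]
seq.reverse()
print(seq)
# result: [89, 74, 35, 20, -7]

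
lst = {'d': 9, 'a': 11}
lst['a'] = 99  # {'d': 9, 'a': 99}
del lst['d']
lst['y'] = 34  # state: {'a': 99, 'y': 34}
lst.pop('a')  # 99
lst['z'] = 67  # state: {'y': 34, 'z': 67}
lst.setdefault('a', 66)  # 66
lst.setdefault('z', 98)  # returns 67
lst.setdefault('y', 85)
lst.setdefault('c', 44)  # 44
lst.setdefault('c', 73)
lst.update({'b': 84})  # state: {'y': 34, 'z': 67, 'a': 66, 'c': 44, 'b': 84}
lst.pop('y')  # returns 34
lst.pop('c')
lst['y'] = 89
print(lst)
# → {'z': 67, 'a': 66, 'b': 84, 'y': 89}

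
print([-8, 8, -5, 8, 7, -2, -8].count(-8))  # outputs 2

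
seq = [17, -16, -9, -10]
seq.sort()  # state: [-16, -10, -9, 17]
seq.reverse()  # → [17, -9, -10, -16]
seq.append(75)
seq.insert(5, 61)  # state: [17, -9, -10, -16, 75, 61]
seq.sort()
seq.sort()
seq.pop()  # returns 75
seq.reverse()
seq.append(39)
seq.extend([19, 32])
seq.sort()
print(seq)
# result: [-16, -10, -9, 17, 19, 32, 39, 61]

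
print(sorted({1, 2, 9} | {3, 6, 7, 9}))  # [1, 2, 3, 6, 7, 9]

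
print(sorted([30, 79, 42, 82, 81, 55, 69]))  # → [30, 42, 55, 69, 79, 81, 82]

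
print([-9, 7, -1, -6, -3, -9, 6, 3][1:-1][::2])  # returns [7, -6, -9]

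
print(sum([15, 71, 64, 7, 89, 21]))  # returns 267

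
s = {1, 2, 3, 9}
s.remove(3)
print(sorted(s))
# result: [1, 2, 9]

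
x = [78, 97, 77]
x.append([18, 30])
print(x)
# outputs [78, 97, 77, [18, 30]]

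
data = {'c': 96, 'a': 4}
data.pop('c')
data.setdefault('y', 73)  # 73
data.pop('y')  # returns 73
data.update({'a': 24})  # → {'a': 24}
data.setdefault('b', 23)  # 23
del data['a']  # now {'b': 23}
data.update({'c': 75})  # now {'b': 23, 'c': 75}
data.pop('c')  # 75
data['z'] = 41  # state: {'b': 23, 'z': 41}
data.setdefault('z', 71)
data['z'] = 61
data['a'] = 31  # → {'b': 23, 'z': 61, 'a': 31}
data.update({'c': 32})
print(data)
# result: {'b': 23, 'z': 61, 'a': 31, 'c': 32}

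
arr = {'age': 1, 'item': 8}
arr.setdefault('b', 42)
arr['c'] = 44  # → {'age': 1, 'item': 8, 'b': 42, 'c': 44}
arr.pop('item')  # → 8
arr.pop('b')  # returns 42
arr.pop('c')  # 44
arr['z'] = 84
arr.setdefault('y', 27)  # 27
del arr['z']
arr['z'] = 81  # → {'age': 1, 'y': 27, 'z': 81}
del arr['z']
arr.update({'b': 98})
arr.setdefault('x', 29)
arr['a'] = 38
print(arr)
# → {'age': 1, 'y': 27, 'b': 98, 'x': 29, 'a': 38}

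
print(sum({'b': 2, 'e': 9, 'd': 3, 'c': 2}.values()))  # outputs 16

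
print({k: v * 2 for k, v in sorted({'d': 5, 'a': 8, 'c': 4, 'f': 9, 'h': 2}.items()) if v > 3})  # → {'a': 16, 'c': 8, 'd': 10, 'f': 18}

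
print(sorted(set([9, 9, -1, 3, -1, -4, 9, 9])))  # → [-4, -1, 3, 9]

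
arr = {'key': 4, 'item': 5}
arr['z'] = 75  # {'key': 4, 'item': 5, 'z': 75}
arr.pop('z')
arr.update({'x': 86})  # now {'key': 4, 'item': 5, 'x': 86}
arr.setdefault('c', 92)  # 92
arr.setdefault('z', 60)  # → 60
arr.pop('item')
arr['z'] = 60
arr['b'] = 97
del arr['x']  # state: {'key': 4, 'c': 92, 'z': 60, 'b': 97}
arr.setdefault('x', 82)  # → 82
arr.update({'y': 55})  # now {'key': 4, 'c': 92, 'z': 60, 'b': 97, 'x': 82, 'y': 55}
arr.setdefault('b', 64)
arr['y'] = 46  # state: {'key': 4, 'c': 92, 'z': 60, 'b': 97, 'x': 82, 'y': 46}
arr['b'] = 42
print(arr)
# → {'key': 4, 'c': 92, 'z': 60, 'b': 42, 'x': 82, 'y': 46}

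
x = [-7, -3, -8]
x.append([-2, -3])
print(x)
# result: [-7, -3, -8, [-2, -3]]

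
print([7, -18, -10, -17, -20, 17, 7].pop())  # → 7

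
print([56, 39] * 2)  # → [56, 39, 56, 39]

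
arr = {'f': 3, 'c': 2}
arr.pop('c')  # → 2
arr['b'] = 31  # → {'f': 3, 'b': 31}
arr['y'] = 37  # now {'f': 3, 'b': 31, 'y': 37}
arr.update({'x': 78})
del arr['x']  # {'f': 3, 'b': 31, 'y': 37}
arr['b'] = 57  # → {'f': 3, 'b': 57, 'y': 37}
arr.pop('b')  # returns 57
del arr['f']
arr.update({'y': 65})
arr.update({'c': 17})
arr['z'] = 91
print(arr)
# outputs {'y': 65, 'c': 17, 'z': 91}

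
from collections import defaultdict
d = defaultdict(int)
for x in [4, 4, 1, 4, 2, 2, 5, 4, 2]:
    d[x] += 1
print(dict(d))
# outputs {4: 4, 1: 1, 2: 3, 5: 1}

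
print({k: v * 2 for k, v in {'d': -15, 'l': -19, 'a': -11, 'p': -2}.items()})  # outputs {'d': -30, 'l': -38, 'a': -22, 'p': -4}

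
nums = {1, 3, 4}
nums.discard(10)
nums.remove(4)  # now {1, 3}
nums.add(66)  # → {1, 3, 66}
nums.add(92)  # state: {1, 3, 66, 92}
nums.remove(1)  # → {3, 66, 92}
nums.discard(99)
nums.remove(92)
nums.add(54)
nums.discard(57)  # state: {3, 54, 66}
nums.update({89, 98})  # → {3, 54, 66, 89, 98}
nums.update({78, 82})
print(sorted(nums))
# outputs [3, 54, 66, 78, 82, 89, 98]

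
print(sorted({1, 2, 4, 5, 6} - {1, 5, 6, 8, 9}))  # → [2, 4]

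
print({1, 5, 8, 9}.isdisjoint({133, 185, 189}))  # True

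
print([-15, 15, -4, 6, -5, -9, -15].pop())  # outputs -15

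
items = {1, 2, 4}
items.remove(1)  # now {2, 4}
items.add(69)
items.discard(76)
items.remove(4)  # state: {2, 69}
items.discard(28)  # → {2, 69}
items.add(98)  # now {2, 69, 98}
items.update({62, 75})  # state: {2, 62, 69, 75, 98}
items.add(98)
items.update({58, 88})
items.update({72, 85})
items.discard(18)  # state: {2, 58, 62, 69, 72, 75, 85, 88, 98}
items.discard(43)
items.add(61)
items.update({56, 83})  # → {2, 56, 58, 61, 62, 69, 72, 75, 83, 85, 88, 98}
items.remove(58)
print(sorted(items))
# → [2, 56, 61, 62, 69, 72, 75, 83, 85, 88, 98]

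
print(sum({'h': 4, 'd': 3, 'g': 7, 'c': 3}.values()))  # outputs 17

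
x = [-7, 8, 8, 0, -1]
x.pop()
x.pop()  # 0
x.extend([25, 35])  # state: [-7, 8, 8, 25, 35]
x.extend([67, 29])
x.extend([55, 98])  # [-7, 8, 8, 25, 35, 67, 29, 55, 98]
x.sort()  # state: [-7, 8, 8, 25, 29, 35, 55, 67, 98]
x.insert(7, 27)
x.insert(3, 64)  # [-7, 8, 8, 64, 25, 29, 35, 55, 27, 67, 98]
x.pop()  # 98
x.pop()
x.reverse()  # [27, 55, 35, 29, 25, 64, 8, 8, -7]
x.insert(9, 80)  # [27, 55, 35, 29, 25, 64, 8, 8, -7, 80]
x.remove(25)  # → [27, 55, 35, 29, 64, 8, 8, -7, 80]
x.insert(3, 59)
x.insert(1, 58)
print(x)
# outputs [27, 58, 55, 35, 59, 29, 64, 8, 8, -7, 80]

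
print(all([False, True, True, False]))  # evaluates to False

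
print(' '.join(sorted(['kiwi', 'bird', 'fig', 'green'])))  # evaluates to bird fig green kiwi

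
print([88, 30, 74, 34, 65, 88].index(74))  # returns 2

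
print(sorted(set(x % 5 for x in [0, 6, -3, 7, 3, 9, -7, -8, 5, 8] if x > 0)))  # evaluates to [0, 1, 2, 3, 4]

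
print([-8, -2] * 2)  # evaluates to [-8, -2, -8, -2]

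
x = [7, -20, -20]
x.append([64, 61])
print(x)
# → [7, -20, -20, [64, 61]]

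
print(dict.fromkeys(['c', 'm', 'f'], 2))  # {'c': 2, 'm': 2, 'f': 2}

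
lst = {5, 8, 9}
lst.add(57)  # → {5, 8, 9, 57}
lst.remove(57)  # {5, 8, 9}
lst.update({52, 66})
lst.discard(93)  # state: {5, 8, 9, 52, 66}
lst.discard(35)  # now {5, 8, 9, 52, 66}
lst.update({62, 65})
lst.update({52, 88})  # {5, 8, 9, 52, 62, 65, 66, 88}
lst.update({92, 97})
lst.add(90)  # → {5, 8, 9, 52, 62, 65, 66, 88, 90, 92, 97}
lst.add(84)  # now {5, 8, 9, 52, 62, 65, 66, 84, 88, 90, 92, 97}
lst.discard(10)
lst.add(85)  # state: {5, 8, 9, 52, 62, 65, 66, 84, 85, 88, 90, 92, 97}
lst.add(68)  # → {5, 8, 9, 52, 62, 65, 66, 68, 84, 85, 88, 90, 92, 97}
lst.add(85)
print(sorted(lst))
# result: [5, 8, 9, 52, 62, 65, 66, 68, 84, 85, 88, 90, 92, 97]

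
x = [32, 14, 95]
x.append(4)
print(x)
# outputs [32, 14, 95, 4]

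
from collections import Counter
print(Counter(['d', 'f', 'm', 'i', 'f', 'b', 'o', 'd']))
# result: Counter({'d': 2, 'f': 2, 'm': 1, 'i': 1, 'b': 1, 'o': 1})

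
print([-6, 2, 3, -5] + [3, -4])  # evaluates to [-6, 2, 3, -5, 3, -4]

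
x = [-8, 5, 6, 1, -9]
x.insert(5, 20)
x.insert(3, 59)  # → [-8, 5, 6, 59, 1, -9, 20]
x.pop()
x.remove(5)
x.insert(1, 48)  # [-8, 48, 6, 59, 1, -9]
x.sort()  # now [-9, -8, 1, 6, 48, 59]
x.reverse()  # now [59, 48, 6, 1, -8, -9]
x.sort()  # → [-9, -8, 1, 6, 48, 59]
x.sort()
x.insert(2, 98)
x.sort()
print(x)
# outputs [-9, -8, 1, 6, 48, 59, 98]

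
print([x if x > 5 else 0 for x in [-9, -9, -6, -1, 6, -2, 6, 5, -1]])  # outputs [0, 0, 0, 0, 6, 0, 6, 0, 0]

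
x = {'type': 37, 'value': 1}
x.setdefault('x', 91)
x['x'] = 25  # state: {'type': 37, 'value': 1, 'x': 25}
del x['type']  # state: {'value': 1, 'x': 25}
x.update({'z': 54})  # {'value': 1, 'x': 25, 'z': 54}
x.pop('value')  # 1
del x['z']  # {'x': 25}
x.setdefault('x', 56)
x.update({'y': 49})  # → {'x': 25, 'y': 49}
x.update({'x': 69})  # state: {'x': 69, 'y': 49}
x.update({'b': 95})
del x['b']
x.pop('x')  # 69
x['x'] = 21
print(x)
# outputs {'y': 49, 'x': 21}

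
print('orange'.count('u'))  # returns 0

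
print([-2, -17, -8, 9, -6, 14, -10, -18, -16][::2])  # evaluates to [-2, -8, -6, -10, -16]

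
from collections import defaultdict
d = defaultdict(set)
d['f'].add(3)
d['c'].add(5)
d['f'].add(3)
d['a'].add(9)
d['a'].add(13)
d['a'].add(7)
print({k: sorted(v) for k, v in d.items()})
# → {'f': [3], 'c': [5], 'a': [7, 9, 13]}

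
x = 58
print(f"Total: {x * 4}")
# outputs Total: 232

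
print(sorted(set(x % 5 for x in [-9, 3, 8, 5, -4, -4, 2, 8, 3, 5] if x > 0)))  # [0, 2, 3]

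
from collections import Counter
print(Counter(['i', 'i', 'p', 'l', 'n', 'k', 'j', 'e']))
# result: Counter({'i': 2, 'p': 1, 'l': 1, 'n': 1, 'k': 1, 'j': 1, 'e': 1})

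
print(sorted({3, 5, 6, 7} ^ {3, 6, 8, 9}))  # [5, 7, 8, 9]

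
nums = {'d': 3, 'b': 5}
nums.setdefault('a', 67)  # 67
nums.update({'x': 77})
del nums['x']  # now {'d': 3, 'b': 5, 'a': 67}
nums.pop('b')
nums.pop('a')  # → 67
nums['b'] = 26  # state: {'d': 3, 'b': 26}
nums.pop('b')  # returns 26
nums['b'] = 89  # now {'d': 3, 'b': 89}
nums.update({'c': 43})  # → {'d': 3, 'b': 89, 'c': 43}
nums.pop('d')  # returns 3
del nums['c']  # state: {'b': 89}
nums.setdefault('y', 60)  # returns 60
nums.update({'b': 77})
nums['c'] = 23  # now {'b': 77, 'y': 60, 'c': 23}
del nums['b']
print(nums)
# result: {'y': 60, 'c': 23}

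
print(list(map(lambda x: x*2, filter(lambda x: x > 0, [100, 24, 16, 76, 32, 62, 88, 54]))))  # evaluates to [200, 48, 32, 152, 64, 124, 176, 108]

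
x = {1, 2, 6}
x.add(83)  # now {1, 2, 6, 83}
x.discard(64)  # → {1, 2, 6, 83}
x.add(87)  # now {1, 2, 6, 83, 87}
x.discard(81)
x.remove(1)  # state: {2, 6, 83, 87}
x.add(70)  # {2, 6, 70, 83, 87}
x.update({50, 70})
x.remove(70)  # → {2, 6, 50, 83, 87}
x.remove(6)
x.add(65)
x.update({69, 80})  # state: {2, 50, 65, 69, 80, 83, 87}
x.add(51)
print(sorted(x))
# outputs [2, 50, 51, 65, 69, 80, 83, 87]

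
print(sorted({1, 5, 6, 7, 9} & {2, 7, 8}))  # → [7]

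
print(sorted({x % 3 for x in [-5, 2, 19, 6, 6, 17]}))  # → [0, 1, 2]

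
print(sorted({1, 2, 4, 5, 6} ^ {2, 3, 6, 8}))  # [1, 3, 4, 5, 8]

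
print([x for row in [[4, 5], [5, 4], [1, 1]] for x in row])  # [4, 5, 5, 4, 1, 1]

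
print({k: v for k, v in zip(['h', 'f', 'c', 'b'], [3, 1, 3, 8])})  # {'h': 3, 'f': 1, 'c': 3, 'b': 8}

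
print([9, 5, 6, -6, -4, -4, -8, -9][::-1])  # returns [-9, -8, -4, -4, -6, 6, 5, 9]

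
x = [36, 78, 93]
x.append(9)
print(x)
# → [36, 78, 93, 9]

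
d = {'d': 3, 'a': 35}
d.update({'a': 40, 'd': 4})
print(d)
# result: {'d': 4, 'a': 40}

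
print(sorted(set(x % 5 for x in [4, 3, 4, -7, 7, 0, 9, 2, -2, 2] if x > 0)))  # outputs [2, 3, 4]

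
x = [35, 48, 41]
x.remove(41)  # [35, 48]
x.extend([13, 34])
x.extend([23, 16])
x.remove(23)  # [35, 48, 13, 34, 16]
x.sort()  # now [13, 16, 34, 35, 48]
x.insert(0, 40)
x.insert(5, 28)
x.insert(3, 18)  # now [40, 13, 16, 18, 34, 35, 28, 48]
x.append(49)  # [40, 13, 16, 18, 34, 35, 28, 48, 49]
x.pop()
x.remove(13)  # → [40, 16, 18, 34, 35, 28, 48]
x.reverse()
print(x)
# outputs [48, 28, 35, 34, 18, 16, 40]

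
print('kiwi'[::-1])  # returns iwik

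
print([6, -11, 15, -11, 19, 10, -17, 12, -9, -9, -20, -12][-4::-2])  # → [-9, -17, 19, 15, 6]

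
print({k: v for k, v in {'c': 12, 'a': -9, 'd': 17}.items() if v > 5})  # {'c': 12, 'd': 17}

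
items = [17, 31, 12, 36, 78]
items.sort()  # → [12, 17, 31, 36, 78]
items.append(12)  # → [12, 17, 31, 36, 78, 12]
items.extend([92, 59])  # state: [12, 17, 31, 36, 78, 12, 92, 59]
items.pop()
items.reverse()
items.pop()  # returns 12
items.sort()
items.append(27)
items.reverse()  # [27, 92, 78, 36, 31, 17, 12]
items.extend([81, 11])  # [27, 92, 78, 36, 31, 17, 12, 81, 11]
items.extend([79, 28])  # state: [27, 92, 78, 36, 31, 17, 12, 81, 11, 79, 28]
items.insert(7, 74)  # [27, 92, 78, 36, 31, 17, 12, 74, 81, 11, 79, 28]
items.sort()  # [11, 12, 17, 27, 28, 31, 36, 74, 78, 79, 81, 92]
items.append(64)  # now [11, 12, 17, 27, 28, 31, 36, 74, 78, 79, 81, 92, 64]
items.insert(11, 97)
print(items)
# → [11, 12, 17, 27, 28, 31, 36, 74, 78, 79, 81, 97, 92, 64]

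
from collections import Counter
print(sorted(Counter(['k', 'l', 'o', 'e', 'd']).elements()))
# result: ['d', 'e', 'k', 'l', 'o']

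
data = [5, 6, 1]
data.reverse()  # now [1, 6, 5]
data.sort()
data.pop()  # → 6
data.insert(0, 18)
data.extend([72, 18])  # [18, 1, 5, 72, 18]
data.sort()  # [1, 5, 18, 18, 72]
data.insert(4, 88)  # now [1, 5, 18, 18, 88, 72]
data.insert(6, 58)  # [1, 5, 18, 18, 88, 72, 58]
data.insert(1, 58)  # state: [1, 58, 5, 18, 18, 88, 72, 58]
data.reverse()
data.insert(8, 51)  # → [58, 72, 88, 18, 18, 5, 58, 1, 51]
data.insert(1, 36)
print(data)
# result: [58, 36, 72, 88, 18, 18, 5, 58, 1, 51]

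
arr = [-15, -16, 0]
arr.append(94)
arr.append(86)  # [-15, -16, 0, 94, 86]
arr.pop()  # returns 86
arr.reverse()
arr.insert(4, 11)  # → [94, 0, -16, -15, 11]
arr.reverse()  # [11, -15, -16, 0, 94]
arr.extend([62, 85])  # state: [11, -15, -16, 0, 94, 62, 85]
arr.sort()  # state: [-16, -15, 0, 11, 62, 85, 94]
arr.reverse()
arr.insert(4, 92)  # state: [94, 85, 62, 11, 92, 0, -15, -16]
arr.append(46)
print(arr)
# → [94, 85, 62, 11, 92, 0, -15, -16, 46]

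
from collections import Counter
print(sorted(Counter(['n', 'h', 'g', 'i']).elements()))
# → ['g', 'h', 'i', 'n']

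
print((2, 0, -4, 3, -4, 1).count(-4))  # 2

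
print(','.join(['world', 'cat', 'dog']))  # world,cat,dog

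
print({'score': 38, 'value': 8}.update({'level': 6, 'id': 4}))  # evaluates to None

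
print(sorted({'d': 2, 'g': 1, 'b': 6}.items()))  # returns [('b', 6), ('d', 2), ('g', 1)]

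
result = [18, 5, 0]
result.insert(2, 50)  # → [18, 5, 50, 0]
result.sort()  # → [0, 5, 18, 50]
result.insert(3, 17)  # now [0, 5, 18, 17, 50]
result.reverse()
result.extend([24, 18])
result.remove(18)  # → [50, 17, 5, 0, 24, 18]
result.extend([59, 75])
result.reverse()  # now [75, 59, 18, 24, 0, 5, 17, 50]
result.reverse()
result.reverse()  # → [75, 59, 18, 24, 0, 5, 17, 50]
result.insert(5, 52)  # [75, 59, 18, 24, 0, 52, 5, 17, 50]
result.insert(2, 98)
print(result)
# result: [75, 59, 98, 18, 24, 0, 52, 5, 17, 50]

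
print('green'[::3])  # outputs ge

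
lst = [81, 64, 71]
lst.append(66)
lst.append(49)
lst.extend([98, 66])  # [81, 64, 71, 66, 49, 98, 66]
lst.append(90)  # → [81, 64, 71, 66, 49, 98, 66, 90]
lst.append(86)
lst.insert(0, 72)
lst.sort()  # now [49, 64, 66, 66, 71, 72, 81, 86, 90, 98]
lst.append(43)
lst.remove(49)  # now [64, 66, 66, 71, 72, 81, 86, 90, 98, 43]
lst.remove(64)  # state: [66, 66, 71, 72, 81, 86, 90, 98, 43]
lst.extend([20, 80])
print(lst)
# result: [66, 66, 71, 72, 81, 86, 90, 98, 43, 20, 80]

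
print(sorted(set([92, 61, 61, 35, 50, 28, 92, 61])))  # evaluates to [28, 35, 50, 61, 92]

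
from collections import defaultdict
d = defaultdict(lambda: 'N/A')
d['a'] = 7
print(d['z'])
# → N/A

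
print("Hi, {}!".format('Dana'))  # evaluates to Hi, Dana!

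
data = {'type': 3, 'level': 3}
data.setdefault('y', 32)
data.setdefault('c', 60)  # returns 60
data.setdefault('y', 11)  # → 32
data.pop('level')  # 3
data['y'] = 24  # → {'type': 3, 'y': 24, 'c': 60}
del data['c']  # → {'type': 3, 'y': 24}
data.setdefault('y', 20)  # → 24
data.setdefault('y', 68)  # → 24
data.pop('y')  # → 24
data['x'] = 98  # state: {'type': 3, 'x': 98}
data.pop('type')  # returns 3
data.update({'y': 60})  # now {'x': 98, 'y': 60}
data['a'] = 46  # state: {'x': 98, 'y': 60, 'a': 46}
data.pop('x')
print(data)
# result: {'y': 60, 'a': 46}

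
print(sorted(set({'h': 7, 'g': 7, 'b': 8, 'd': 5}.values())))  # [5, 7, 8]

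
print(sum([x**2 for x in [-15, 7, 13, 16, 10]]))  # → 799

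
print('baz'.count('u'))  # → 0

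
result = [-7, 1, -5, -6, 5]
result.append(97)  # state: [-7, 1, -5, -6, 5, 97]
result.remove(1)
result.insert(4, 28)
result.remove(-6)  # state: [-7, -5, 5, 28, 97]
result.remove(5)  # [-7, -5, 28, 97]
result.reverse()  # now [97, 28, -5, -7]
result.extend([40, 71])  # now [97, 28, -5, -7, 40, 71]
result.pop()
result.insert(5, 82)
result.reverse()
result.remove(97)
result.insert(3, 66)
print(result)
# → [82, 40, -7, 66, -5, 28]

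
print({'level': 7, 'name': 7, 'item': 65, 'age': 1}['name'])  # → 7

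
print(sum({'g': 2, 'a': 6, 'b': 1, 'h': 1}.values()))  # 10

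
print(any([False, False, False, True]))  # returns True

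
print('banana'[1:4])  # ana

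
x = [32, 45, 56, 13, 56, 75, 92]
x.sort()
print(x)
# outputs [13, 32, 45, 56, 56, 75, 92]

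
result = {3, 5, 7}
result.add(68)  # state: {3, 5, 7, 68}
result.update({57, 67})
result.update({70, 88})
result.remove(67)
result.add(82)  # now {3, 5, 7, 57, 68, 70, 82, 88}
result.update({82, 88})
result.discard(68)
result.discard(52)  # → {3, 5, 7, 57, 70, 82, 88}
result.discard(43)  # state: {3, 5, 7, 57, 70, 82, 88}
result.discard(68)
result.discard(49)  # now {3, 5, 7, 57, 70, 82, 88}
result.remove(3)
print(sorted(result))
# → [5, 7, 57, 70, 82, 88]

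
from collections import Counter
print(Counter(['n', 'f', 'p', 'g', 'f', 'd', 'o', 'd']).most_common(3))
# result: [('f', 2), ('d', 2), ('n', 1)]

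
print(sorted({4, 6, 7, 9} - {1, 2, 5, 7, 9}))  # [4, 6]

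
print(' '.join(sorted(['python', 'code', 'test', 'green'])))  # code green python test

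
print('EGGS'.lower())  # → eggs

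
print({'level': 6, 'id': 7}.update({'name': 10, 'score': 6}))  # None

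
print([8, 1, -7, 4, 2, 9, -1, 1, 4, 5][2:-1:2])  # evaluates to [-7, 2, -1, 4]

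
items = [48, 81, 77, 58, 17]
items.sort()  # [17, 48, 58, 77, 81]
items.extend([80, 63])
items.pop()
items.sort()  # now [17, 48, 58, 77, 80, 81]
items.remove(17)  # [48, 58, 77, 80, 81]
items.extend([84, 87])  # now [48, 58, 77, 80, 81, 84, 87]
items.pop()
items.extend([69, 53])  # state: [48, 58, 77, 80, 81, 84, 69, 53]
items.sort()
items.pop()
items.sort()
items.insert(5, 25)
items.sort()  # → [25, 48, 53, 58, 69, 77, 80, 81]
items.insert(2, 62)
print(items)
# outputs [25, 48, 62, 53, 58, 69, 77, 80, 81]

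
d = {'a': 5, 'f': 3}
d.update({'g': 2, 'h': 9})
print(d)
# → {'a': 5, 'f': 3, 'g': 2, 'h': 9}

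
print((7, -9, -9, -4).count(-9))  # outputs 2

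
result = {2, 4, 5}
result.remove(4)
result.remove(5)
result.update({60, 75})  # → {2, 60, 75}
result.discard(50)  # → {2, 60, 75}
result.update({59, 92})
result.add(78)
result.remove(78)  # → {2, 59, 60, 75, 92}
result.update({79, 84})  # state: {2, 59, 60, 75, 79, 84, 92}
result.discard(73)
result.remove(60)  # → {2, 59, 75, 79, 84, 92}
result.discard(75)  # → {2, 59, 79, 84, 92}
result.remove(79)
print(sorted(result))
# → [2, 59, 84, 92]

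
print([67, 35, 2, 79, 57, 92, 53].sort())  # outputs None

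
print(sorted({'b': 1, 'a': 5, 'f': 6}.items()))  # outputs [('a', 5), ('b', 1), ('f', 6)]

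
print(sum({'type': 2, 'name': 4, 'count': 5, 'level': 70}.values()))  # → 81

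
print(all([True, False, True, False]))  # False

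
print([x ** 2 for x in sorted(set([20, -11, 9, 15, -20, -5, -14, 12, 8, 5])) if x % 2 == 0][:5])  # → [400, 196, 64, 144, 400]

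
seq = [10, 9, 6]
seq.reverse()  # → [6, 9, 10]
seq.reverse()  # [10, 9, 6]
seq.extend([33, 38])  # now [10, 9, 6, 33, 38]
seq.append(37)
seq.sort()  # [6, 9, 10, 33, 37, 38]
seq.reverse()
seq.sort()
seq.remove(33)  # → [6, 9, 10, 37, 38]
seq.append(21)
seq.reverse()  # [21, 38, 37, 10, 9, 6]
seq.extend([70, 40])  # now [21, 38, 37, 10, 9, 6, 70, 40]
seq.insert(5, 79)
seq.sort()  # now [6, 9, 10, 21, 37, 38, 40, 70, 79]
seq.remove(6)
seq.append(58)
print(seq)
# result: [9, 10, 21, 37, 38, 40, 70, 79, 58]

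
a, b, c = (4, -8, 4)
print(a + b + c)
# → 0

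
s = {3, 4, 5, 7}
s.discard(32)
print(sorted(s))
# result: [3, 4, 5, 7]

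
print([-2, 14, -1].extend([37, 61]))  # None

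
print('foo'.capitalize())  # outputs Foo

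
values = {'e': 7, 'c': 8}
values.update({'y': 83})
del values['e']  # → {'c': 8, 'y': 83}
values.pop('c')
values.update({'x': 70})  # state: {'y': 83, 'x': 70}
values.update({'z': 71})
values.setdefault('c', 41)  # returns 41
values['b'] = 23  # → {'y': 83, 'x': 70, 'z': 71, 'c': 41, 'b': 23}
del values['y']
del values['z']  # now {'x': 70, 'c': 41, 'b': 23}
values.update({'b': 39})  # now {'x': 70, 'c': 41, 'b': 39}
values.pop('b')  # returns 39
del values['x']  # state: {'c': 41}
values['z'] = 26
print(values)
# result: {'c': 41, 'z': 26}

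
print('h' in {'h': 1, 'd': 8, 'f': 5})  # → True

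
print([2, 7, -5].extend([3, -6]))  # None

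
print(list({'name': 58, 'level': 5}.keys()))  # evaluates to ['name', 'level']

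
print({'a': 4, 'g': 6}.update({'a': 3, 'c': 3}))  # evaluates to None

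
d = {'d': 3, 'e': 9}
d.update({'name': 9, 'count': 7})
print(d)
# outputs {'d': 3, 'e': 9, 'name': 9, 'count': 7}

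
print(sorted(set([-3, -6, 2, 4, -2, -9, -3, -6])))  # [-9, -6, -3, -2, 2, 4]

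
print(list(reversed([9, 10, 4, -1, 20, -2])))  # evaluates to [-2, 20, -1, 4, 10, 9]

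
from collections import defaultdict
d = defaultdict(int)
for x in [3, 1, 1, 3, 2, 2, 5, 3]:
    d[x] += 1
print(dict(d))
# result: {3: 3, 1: 2, 2: 2, 5: 1}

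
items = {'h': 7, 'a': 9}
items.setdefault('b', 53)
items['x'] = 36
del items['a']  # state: {'h': 7, 'b': 53, 'x': 36}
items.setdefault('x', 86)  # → 36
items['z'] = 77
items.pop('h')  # 7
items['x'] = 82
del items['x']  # {'b': 53, 'z': 77}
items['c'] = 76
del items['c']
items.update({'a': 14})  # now {'b': 53, 'z': 77, 'a': 14}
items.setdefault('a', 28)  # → 14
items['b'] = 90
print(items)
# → {'b': 90, 'z': 77, 'a': 14}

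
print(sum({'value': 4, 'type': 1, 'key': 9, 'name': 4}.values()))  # 18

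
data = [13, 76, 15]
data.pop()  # 15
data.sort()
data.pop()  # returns 76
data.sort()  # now [13]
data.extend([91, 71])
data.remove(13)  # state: [91, 71]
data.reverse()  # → [71, 91]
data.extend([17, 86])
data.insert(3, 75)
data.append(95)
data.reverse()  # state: [95, 86, 75, 17, 91, 71]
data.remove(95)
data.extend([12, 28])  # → [86, 75, 17, 91, 71, 12, 28]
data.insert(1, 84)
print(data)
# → [86, 84, 75, 17, 91, 71, 12, 28]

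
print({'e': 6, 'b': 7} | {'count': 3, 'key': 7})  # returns {'e': 6, 'b': 7, 'count': 3, 'key': 7}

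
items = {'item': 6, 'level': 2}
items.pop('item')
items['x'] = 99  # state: {'level': 2, 'x': 99}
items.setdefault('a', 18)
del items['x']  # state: {'level': 2, 'a': 18}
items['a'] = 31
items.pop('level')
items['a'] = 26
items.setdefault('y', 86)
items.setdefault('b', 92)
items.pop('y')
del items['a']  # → {'b': 92}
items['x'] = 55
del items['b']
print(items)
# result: {'x': 55}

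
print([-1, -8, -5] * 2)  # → [-1, -8, -5, -1, -8, -5]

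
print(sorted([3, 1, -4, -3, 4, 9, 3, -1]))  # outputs [-4, -3, -1, 1, 3, 3, 4, 9]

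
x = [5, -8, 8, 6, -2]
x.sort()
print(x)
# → [-8, -2, 5, 6, 8]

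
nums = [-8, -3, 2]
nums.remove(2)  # [-8, -3]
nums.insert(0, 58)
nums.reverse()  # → [-3, -8, 58]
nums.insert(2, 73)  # [-3, -8, 73, 58]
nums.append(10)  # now [-3, -8, 73, 58, 10]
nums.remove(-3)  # [-8, 73, 58, 10]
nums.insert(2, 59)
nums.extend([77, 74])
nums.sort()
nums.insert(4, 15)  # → [-8, 10, 58, 59, 15, 73, 74, 77]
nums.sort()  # [-8, 10, 15, 58, 59, 73, 74, 77]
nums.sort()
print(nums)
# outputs [-8, 10, 15, 58, 59, 73, 74, 77]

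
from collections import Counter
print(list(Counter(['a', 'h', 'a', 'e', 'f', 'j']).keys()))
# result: ['a', 'h', 'e', 'f', 'j']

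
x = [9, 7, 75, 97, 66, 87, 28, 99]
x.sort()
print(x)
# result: [7, 9, 28, 66, 75, 87, 97, 99]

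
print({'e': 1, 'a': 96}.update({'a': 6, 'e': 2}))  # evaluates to None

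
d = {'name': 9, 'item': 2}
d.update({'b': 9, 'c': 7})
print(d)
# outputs {'name': 9, 'item': 2, 'b': 9, 'c': 7}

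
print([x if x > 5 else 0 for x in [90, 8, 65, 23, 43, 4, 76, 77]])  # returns [90, 8, 65, 23, 43, 0, 76, 77]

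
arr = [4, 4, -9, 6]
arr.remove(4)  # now [4, -9, 6]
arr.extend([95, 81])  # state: [4, -9, 6, 95, 81]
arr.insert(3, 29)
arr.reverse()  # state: [81, 95, 29, 6, -9, 4]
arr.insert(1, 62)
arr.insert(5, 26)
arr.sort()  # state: [-9, 4, 6, 26, 29, 62, 81, 95]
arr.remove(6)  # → [-9, 4, 26, 29, 62, 81, 95]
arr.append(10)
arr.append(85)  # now [-9, 4, 26, 29, 62, 81, 95, 10, 85]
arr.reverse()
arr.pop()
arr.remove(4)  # [85, 10, 95, 81, 62, 29, 26]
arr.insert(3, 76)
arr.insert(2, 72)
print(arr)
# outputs [85, 10, 72, 95, 76, 81, 62, 29, 26]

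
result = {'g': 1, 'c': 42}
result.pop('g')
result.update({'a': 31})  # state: {'c': 42, 'a': 31}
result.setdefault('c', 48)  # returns 42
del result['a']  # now {'c': 42}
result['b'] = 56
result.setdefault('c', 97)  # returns 42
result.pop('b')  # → 56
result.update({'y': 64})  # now {'c': 42, 'y': 64}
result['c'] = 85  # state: {'c': 85, 'y': 64}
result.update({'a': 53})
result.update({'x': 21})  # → {'c': 85, 'y': 64, 'a': 53, 'x': 21}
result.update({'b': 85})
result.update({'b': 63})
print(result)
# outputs {'c': 85, 'y': 64, 'a': 53, 'x': 21, 'b': 63}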